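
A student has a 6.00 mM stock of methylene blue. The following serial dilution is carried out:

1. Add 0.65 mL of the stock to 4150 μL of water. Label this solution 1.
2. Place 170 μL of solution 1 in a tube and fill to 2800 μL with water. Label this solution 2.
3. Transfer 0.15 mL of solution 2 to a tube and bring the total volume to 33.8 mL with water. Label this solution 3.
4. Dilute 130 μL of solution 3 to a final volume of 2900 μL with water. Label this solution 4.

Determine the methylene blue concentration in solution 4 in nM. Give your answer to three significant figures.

9.81 nM

Step 1: 0.65 mL + 4150 μL = 4.8 mL total → factor 4.8/0.65 = 7.3846
Step 2: 170 μL brought to 2800 μL → factor 2800/170 = 16.471
Step 3: 0.15 mL brought to 33.8 mL → factor 33.8/0.15 = 225.33
Step 4: 130 μL brought to 2900 μL → factor 2900/130 = 22.308
Overall dilution factor = 7.3846 × 16.471 × 225.33 × 22.308 = 6.1139 × 10^5
Final = 6.00 mM / 6.1139 × 10^5 = 9.814 × 10^-6 mM = 9.81 nM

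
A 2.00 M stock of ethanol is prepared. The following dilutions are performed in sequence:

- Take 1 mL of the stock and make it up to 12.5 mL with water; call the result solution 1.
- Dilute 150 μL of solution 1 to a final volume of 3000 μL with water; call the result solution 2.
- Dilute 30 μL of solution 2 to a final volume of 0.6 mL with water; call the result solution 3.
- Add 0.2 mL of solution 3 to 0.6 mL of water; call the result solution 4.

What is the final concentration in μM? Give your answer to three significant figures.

100 μM

Step 1: 1 mL brought to 12.5 mL → factor 12.5/1 = 12.5
Step 2: 150 μL brought to 3000 μL → factor 3000/150 = 20
Step 3: 30 μL brought to 0.6 mL → factor 600/30 = 20
Step 4: 0.2 mL + 0.6 mL = 0.8 mL total → factor 0.8/0.2 = 4
Overall dilution factor = 12.5 × 20 × 20 × 4 = 20000
Final = 2.00 M / 20000 = 0.0001000 M = 100 μM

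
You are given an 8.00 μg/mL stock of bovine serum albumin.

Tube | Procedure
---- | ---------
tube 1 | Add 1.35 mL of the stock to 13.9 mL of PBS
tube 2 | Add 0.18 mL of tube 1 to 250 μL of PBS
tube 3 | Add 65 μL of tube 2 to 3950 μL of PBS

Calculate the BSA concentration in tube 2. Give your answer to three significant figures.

Step 1: 1.35 mL + 13.9 mL = 15.25 mL total → factor 15.25/1.35 = 11.296
Step 2: 0.18 mL + 250 μL = 0.43 mL total → factor 0.43/0.18 = 2.3889
Dilution factor through tube 2 = 11.296 × 2.3889 = 26.986
[tube 2] = 8.00 μg/mL / 26.986 = 0.296 μg/mL

0.296 μg/mL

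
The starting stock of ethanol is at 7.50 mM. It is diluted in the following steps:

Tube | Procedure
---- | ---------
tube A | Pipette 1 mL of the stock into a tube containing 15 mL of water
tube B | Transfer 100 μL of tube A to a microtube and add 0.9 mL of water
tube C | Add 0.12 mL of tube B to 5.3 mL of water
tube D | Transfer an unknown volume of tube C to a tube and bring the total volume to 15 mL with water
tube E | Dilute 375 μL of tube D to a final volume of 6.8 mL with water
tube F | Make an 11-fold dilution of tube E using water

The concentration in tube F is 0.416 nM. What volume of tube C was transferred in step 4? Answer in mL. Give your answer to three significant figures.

1.20 mL

Step 1: 1 mL + 15 mL = 16 mL total → factor 16/1 = 16
Step 2: 100 μL + 0.9 mL = 1000 μL total → factor 1000/100 = 10
Step 3: 0.12 mL + 5.3 mL = 5.42 mL total → factor 5.42/0.12 = 45.167
Step 4: v brought to 15 mL → factor = 15 mL/v
Step 5: 375 μL brought to 6.8 mL → factor 6800/375 = 18.133
Step 6: 11-fold → factor 11
Product of known-step factors = 1.4415 × 10^6
Overall factor = 7.50 mM / (0.416 nM) = 1.8029 × 10^7
Step-4 factor = 1.8029 × 10^7 / 1.4415 × 10^6 = 12.507
v = 15 mL / 12.507 = 1.20 mL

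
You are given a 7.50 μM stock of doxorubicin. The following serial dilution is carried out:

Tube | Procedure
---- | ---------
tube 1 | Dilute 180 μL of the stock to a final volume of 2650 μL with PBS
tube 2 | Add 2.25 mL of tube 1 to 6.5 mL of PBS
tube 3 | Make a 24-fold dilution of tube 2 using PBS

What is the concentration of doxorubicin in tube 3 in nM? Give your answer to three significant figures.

5.46 nM

Step 1: 180 μL brought to 2650 μL → factor 2650/180 = 14.722
Step 2: 2.25 mL + 6.5 mL = 8.75 mL total → factor 8.75/2.25 = 3.8889
Step 3: 24-fold → factor 24
Overall dilution factor = 14.722 × 3.8889 × 24 = 1374.1
Final = 7.50 μM / 1374.1 = 0.005458 μM = 5.46 nM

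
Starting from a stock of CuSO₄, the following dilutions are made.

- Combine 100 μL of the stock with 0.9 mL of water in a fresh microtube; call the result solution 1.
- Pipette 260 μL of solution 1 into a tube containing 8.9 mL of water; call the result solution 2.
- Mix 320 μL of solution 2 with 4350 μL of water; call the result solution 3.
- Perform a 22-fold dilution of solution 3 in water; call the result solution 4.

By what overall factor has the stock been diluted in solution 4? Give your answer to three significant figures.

Step 1: 100 μL + 0.9 mL = 1000 μL total → factor 1000/100 = 10
Step 2: 260 μL + 8.9 mL = 9160 μL total → factor 9160/260 = 35.231
Step 3: 320 μL + 4350 μL = 4670 μL total → factor 4670/320 = 14.594
Step 4: 22-fold → factor 22
Overall dilution factor = 10 × 35.231 × 14.594 × 22 = 1.1311 × 10^5

1.13 × 10^5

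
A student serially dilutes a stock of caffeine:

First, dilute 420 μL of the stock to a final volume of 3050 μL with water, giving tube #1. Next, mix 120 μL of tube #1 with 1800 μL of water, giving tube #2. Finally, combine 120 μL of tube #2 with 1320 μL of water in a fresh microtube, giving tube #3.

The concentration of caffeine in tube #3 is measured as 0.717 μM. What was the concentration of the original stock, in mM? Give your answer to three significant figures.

Step 1: 420 μL brought to 3050 μL → factor 3050/420 = 7.2619
Step 2: 120 μL + 1800 μL = 1920 μL total → factor 1920/120 = 16
Step 3: 120 μL + 1320 μL = 1440 μL total → factor 1440/120 = 12
Overall dilution factor = 7.2619 × 16 × 12 = 1394.3
Stock = 0.717 μM × 1394.3 = 999.7 μM = 1.00 mM

1.00 mM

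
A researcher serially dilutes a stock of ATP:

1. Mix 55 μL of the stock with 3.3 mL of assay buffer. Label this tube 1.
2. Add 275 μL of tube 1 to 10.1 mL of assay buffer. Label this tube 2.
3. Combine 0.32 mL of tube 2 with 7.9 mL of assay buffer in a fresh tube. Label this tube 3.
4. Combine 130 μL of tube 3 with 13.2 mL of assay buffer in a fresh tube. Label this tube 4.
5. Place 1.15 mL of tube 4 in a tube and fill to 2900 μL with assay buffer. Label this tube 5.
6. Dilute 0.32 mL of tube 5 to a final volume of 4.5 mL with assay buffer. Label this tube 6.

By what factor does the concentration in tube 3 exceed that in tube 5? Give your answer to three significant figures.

259

Step 1: 55 μL + 3.3 mL = 3355 μL total → factor 3355/55 = 61
Step 2: 275 μL + 10.1 mL = 10375 μL total → factor 10375/275 = 37.727
Step 3: 0.32 mL + 7.9 mL = 8.22 mL total → factor 8.22/0.32 = 25.688
Step 4: 130 μL + 13.2 mL = 13330 μL total → factor 13330/130 = 102.54
Step 5: 1.15 mL brought to 2900 μL → factor 2.9/1.15 = 2.5217
Dilution factor to tube 3 = 59116; to tube 5 = 1.5286 × 10^7
[tube 3]/[tube 5] = (factor to tube 5)/(factor to tube 3) = 1.5286 × 10^7/59116 = 259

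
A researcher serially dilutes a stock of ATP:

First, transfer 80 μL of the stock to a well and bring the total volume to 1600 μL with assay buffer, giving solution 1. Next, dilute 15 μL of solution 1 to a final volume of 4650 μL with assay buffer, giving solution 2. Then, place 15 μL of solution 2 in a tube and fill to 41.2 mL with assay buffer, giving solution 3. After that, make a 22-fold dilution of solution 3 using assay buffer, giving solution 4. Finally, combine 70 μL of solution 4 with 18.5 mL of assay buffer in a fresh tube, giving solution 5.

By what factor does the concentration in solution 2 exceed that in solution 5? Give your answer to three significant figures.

Step 1: 80 μL brought to 1600 μL → factor 1600/80 = 20
Step 2: 15 μL brought to 4650 μL → factor 4650/15 = 310
Step 3: 15 μL brought to 41.2 mL → factor 41200/15 = 2746.7
Step 4: 22-fold → factor 22
Step 5: 70 μL + 18.5 mL = 18570 μL total → factor 18570/70 = 265.29
Dilution factor to solution 2 = 6200; to solution 5 = 9.9388 × 10^10
[solution 2]/[solution 5] = (factor to solution 5)/(factor to solution 2) = 9.9388 × 10^10/6200 = 1.60 × 10^7

1.60 × 10^7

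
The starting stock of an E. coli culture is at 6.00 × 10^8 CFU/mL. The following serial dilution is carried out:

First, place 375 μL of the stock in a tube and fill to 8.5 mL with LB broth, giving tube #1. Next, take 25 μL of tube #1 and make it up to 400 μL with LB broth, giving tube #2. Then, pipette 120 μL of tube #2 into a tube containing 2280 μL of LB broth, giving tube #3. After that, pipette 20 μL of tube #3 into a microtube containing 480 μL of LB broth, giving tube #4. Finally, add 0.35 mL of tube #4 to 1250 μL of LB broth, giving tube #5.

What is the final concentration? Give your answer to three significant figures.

724 CFU/mL

Step 1: 375 μL brought to 8.5 mL → factor 8500/375 = 22.667
Step 2: 25 μL brought to 400 μL → factor 400/25 = 16
Step 3: 120 μL + 2280 μL = 2400 μL total → factor 2400/120 = 20
Step 4: 20 μL + 480 μL = 500 μL total → factor 500/20 = 25
Step 5: 0.35 mL + 1250 μL = 1.6 mL total → factor 1.6/0.35 = 4.5714
Overall dilution factor = 22.667 × 16 × 20 × 25 × 4.5714 = 8.2895 × 10^5
Final = 6.00 × 10^8 CFU/mL / 8.2895 × 10^5 = 724 CFU/mL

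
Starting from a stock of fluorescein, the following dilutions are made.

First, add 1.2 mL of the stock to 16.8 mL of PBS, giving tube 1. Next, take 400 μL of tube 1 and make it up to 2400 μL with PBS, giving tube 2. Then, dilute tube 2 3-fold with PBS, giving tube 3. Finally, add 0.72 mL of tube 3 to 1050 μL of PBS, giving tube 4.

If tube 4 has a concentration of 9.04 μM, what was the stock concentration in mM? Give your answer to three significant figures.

Step 1: 1.2 mL + 16.8 mL = 18 mL total → factor 18/1.2 = 15
Step 2: 400 μL brought to 2400 μL → factor 2400/400 = 6
Step 3: 3-fold → factor 3
Step 4: 0.72 mL + 1050 μL = 1.77 mL total → factor 1.77/0.72 = 2.4583
Overall dilution factor = 15 × 6 × 3 × 2.4583 = 663.75
Stock = 9.04 μM × 663.75 = 6000 μM = 6.00 mM

6.00 mM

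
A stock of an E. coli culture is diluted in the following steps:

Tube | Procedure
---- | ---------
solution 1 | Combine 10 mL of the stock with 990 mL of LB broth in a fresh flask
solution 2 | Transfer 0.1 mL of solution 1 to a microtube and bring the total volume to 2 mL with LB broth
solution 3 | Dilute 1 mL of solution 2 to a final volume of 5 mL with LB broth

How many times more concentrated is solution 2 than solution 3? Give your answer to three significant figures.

5.00

Step 1: 10 mL + 990 mL = 1000 mL total → factor 1000/10 = 100
Step 2: 0.1 mL brought to 2 mL → factor 2/0.1 = 20
Step 3: 1 mL brought to 5 mL → factor 5/1 = 5
Dilution factor to solution 2 = 2000; to solution 3 = 10000
[solution 2]/[solution 3] = (factor to solution 3)/(factor to solution 2) = 10000/2000 = 5.00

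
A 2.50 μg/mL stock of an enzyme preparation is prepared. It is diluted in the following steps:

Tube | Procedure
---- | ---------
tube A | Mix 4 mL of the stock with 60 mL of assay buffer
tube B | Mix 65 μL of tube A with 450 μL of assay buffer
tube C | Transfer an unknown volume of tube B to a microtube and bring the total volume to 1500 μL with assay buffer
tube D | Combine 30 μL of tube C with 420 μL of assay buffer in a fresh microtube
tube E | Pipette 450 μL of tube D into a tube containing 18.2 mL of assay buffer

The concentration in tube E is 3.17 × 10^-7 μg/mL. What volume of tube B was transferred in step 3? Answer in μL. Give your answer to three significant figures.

15.0 μL

Step 1: 4 mL + 60 mL = 64 mL total → factor 64/4 = 16
Step 2: 65 μL + 450 μL = 515 μL total → factor 515/65 = 7.9231
Step 3: v brought to 1500 μL → factor = 1500 μL/v
Step 4: 30 μL + 420 μL = 450 μL total → factor 450/30 = 15
Step 5: 450 μL + 18.2 mL = 18650 μL total → factor 18650/450 = 41.444
Product of known-step factors = 78808
Overall factor = 2.50 μg/mL / (3.17 × 10^-7 μg/mL) = 7.8864 × 10^6
Step-3 factor = 7.8864 × 10^6 / 78808 = 100.07
v = 1500 μL / 100.07 = 15.0 μL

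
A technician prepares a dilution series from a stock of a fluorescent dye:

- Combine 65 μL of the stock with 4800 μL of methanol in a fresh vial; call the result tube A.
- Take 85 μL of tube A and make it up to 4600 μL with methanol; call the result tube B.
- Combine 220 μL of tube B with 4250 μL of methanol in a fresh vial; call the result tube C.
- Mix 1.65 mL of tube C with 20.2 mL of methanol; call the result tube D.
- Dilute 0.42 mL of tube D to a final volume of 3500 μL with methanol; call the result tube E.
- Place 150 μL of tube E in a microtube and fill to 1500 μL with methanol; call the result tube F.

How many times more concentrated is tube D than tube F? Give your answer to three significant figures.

Step 1: 65 μL + 4800 μL = 4865 μL total → factor 4865/65 = 74.846
Step 2: 85 μL brought to 4600 μL → factor 4600/85 = 54.118
Step 3: 220 μL + 4250 μL = 4470 μL total → factor 4470/220 = 20.318
Step 4: 1.65 mL + 20.2 mL = 21.85 mL total → factor 21.85/1.65 = 13.242
Step 5: 0.42 mL brought to 3500 μL → factor 3.5/0.42 = 8.3333
Step 6: 150 μL brought to 1500 μL → factor 1500/150 = 10
Dilution factor to tube D = 1.0898 × 10^6; to tube F = 9.082 × 10^7
[tube D]/[tube F] = (factor to tube F)/(factor to tube D) = 9.082 × 10^7/1.0898 × 10^6 = 83.3

83.3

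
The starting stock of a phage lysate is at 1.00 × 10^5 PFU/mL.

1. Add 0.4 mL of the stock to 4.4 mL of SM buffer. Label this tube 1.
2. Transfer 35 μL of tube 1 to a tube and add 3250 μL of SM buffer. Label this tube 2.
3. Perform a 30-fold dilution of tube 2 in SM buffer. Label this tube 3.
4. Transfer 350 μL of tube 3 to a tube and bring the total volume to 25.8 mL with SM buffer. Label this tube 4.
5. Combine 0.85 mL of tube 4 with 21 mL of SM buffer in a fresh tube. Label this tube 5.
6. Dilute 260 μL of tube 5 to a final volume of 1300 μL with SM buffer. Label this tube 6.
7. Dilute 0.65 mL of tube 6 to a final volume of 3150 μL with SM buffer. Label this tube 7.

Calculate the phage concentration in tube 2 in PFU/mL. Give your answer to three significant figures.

88.8 PFU/mL

Step 1: 0.4 mL + 4.4 mL = 4.8 mL total → factor 4.8/0.4 = 12
Step 2: 35 μL + 3250 μL = 3285 μL total → factor 3285/35 = 93.857
Dilution factor through tube 2 = 12 × 93.857 = 1126.3
[tube 2] = 1.00 × 10^5 PFU/mL / 1126.3 = 88.8 PFU/mL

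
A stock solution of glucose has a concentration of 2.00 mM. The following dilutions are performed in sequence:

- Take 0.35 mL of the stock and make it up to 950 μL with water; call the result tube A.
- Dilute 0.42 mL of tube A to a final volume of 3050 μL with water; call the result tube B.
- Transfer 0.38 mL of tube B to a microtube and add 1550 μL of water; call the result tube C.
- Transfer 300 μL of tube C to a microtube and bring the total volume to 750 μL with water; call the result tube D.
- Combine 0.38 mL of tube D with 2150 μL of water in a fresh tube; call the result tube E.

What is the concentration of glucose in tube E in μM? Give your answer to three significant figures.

Step 1: 0.35 mL brought to 950 μL → factor 0.95/0.35 = 2.7143
Step 2: 0.42 mL brought to 3050 μL → factor 3.05/0.42 = 7.2619
Step 3: 0.38 mL + 1550 μL = 1.93 mL total → factor 1.93/0.38 = 5.0789
Step 4: 300 μL brought to 750 μL → factor 750/300 = 2.5
Step 5: 0.38 mL + 2150 μL = 2.53 mL total → factor 2.53/0.38 = 6.6579
Overall dilution factor = 2.7143 × 7.2619 × 5.0789 × 2.5 × 6.6579 = 1666.3
Final = 2.00 mM / 1666.3 = 0.001200 mM = 1.20 μM

1.20 μM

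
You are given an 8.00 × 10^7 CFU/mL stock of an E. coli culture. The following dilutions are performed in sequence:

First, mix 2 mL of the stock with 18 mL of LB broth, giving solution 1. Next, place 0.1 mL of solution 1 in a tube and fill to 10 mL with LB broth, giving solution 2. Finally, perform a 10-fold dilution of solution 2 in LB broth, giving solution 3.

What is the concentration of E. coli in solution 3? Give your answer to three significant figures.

Step 1: 2 mL + 18 mL = 20 mL total → factor 20/2 = 10
Step 2: 0.1 mL brought to 10 mL → factor 10/0.1 = 100
Step 3: 10-fold → factor 10
Overall dilution factor = 10 × 100 × 10 = 10000
Final = 8.00 × 10^7 CFU/mL / 10000 = 8.00 × 10^3 CFU/mL

8.00 × 10^3 CFU/mL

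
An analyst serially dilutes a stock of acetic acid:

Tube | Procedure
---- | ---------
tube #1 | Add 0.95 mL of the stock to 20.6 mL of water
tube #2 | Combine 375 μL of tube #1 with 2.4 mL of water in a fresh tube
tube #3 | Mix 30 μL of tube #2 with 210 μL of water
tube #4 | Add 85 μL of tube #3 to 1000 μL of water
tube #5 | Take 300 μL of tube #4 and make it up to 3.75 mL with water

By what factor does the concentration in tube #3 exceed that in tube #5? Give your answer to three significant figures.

Step 1: 0.95 mL + 20.6 mL = 21.55 mL total → factor 21.55/0.95 = 22.684
Step 2: 375 μL + 2.4 mL = 2775 μL total → factor 2775/375 = 7.4
Step 3: 30 μL + 210 μL = 240 μL total → factor 240/30 = 8
Step 4: 85 μL + 1000 μL = 1085 μL total → factor 1085/85 = 12.765
Step 5: 300 μL brought to 3.75 mL → factor 3750/300 = 12.5
Dilution factor to tube #3 = 1342.9; to tube #5 = 2.1427 × 10^5
[tube #3]/[tube #5] = (factor to tube #5)/(factor to tube #3) = 2.1427 × 10^5/1342.9 = 160

160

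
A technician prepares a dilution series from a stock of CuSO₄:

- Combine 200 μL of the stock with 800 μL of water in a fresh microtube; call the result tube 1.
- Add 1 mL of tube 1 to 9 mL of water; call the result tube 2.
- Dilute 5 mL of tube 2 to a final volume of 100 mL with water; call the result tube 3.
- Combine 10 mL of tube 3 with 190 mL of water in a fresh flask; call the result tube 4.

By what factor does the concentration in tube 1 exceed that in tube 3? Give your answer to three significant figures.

Step 1: 200 μL + 800 μL = 1000 μL total → factor 1000/200 = 5
Step 2: 1 mL + 9 mL = 10 mL total → factor 10/1 = 10
Step 3: 5 mL brought to 100 mL → factor 100/5 = 20
Dilution factor to tube 1 = 5; to tube 3 = 1000
[tube 1]/[tube 3] = (factor to tube 3)/(factor to tube 1) = 1000/5 = 200

200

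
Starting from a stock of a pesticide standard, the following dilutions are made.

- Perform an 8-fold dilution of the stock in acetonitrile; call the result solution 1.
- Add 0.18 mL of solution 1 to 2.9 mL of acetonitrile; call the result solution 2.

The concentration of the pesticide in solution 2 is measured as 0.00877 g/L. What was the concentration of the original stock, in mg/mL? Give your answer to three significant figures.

Step 1: 8-fold → factor 8
Step 2: 0.18 mL + 2.9 mL = 3.08 mL total → factor 3.08/0.18 = 17.111
Overall dilution factor = 8 × 17.111 = 136.89
Stock = 0.00877 g/L × 136.89 = 1.201 g/L = 1.20 mg/mL

1.20 mg/mL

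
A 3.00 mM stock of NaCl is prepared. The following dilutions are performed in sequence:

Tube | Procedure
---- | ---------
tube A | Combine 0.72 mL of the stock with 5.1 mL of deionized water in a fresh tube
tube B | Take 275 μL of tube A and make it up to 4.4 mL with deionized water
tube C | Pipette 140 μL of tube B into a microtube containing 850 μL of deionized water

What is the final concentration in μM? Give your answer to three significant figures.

3.28 μM

Step 1: 0.72 mL + 5.1 mL = 5.82 mL total → factor 5.82/0.72 = 8.0833
Step 2: 275 μL brought to 4.4 mL → factor 4400/275 = 16
Step 3: 140 μL + 850 μL = 990 μL total → factor 990/140 = 7.0714
Overall dilution factor = 8.0833 × 16 × 7.0714 = 914.57
Final = 3.00 mM / 914.57 = 0.003280 mM = 3.28 μM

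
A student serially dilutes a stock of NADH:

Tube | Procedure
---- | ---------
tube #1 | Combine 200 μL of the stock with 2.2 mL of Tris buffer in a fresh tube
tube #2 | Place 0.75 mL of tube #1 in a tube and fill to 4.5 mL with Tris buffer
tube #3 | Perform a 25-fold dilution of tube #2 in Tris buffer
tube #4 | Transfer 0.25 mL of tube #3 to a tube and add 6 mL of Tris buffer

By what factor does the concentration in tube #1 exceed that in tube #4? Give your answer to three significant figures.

Step 1: 200 μL + 2.2 mL = 2400 μL total → factor 2400/200 = 12
Step 2: 0.75 mL brought to 4.5 mL → factor 4.5/0.75 = 6
Step 3: 25-fold → factor 25
Step 4: 0.25 mL + 6 mL = 6.25 mL total → factor 6.25/0.25 = 25
Dilution factor to tube #1 = 12; to tube #4 = 45000
[tube #1]/[tube #4] = (factor to tube #4)/(factor to tube #1) = 45000/12 = 3.75 × 10^3

3.75 × 10^3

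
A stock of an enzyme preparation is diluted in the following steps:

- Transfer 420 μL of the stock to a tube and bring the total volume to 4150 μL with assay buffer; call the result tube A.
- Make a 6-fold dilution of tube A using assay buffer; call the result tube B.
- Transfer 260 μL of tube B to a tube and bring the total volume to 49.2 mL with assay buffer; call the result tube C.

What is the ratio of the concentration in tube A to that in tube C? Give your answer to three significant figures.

Step 1: 420 μL brought to 4150 μL → factor 4150/420 = 9.881
Step 2: 6-fold → factor 6
Step 3: 260 μL brought to 49.2 mL → factor 49200/260 = 189.23
Dilution factor to tube A = 9.881; to tube C = 11219
[tube A]/[tube C] = (factor to tube C)/(factor to tube A) = 11219/9.881 = 1.14 × 10^3

1.14 × 10^3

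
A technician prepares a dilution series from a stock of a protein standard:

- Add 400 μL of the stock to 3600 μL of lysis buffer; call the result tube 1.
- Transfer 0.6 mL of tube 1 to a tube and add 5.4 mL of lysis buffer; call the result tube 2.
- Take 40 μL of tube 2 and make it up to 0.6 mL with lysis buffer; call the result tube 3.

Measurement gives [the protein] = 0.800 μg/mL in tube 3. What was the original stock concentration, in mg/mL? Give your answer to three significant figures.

1.20 mg/mL

Step 1: 400 μL + 3600 μL = 4000 μL total → factor 4000/400 = 10
Step 2: 0.6 mL + 5.4 mL = 6 mL total → factor 6/0.6 = 10
Step 3: 40 μL brought to 0.6 mL → factor 600/40 = 15
Overall dilution factor = 10 × 10 × 15 = 1500
Stock = 0.800 μg/mL × 1500 = 1200 μg/mL = 1.20 mg/mL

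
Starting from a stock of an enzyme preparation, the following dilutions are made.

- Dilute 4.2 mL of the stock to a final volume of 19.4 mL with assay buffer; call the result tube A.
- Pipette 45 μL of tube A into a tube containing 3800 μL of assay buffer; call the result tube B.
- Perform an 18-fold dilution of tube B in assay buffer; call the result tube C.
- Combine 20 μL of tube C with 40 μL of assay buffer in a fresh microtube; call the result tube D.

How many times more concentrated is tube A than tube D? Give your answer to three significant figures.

Step 1: 4.2 mL brought to 19.4 mL → factor 19.4/4.2 = 4.619
Step 2: 45 μL + 3800 μL = 3845 μL total → factor 3845/45 = 85.444
Step 3: 18-fold → factor 18
Step 4: 20 μL + 40 μL = 60 μL total → factor 60/20 = 3
Dilution factor to tube A = 4.619; to tube D = 21312
[tube A]/[tube D] = (factor to tube D)/(factor to tube A) = 21312/4.619 = 4.61 × 10^3

4.61 × 10^3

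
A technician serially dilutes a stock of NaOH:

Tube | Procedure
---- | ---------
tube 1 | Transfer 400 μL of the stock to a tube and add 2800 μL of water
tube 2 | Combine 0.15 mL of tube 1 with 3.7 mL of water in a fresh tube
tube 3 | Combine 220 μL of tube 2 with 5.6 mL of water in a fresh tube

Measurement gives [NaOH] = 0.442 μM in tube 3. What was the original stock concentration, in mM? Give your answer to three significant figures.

2.40 mM

Step 1: 400 μL + 2800 μL = 3200 μL total → factor 3200/400 = 8
Step 2: 0.15 mL + 3.7 mL = 3.85 mL total → factor 3.85/0.15 = 25.667
Step 3: 220 μL + 5.6 mL = 5820 μL total → factor 5820/220 = 26.455
Overall dilution factor = 8 × 25.667 × 26.455 = 5432
Stock = 0.442 μM × 5432 = 2401 μM = 2.40 mM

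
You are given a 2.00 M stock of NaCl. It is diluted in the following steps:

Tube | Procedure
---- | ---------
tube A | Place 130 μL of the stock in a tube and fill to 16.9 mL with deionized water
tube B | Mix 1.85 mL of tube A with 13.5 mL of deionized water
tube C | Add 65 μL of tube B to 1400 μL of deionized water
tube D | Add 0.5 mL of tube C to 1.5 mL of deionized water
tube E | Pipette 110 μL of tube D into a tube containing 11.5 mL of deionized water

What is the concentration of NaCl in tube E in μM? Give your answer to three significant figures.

Step 1: 130 μL brought to 16.9 mL → factor 16900/130 = 130
Step 2: 1.85 mL + 13.5 mL = 15.35 mL total → factor 15.35/1.85 = 8.2973
Step 3: 65 μL + 1400 μL = 1465 μL total → factor 1465/65 = 22.538
Step 4: 0.5 mL + 1.5 mL = 2 mL total → factor 2/0.5 = 4
Step 5: 110 μL + 11.5 mL = 11610 μL total → factor 11610/110 = 105.55
Overall dilution factor = 130 × 8.2973 × 22.538 × 4 × 105.55 = 1.0264 × 10^7
Final = 2.00 M / 1.0264 × 10^7 = 1.949 × 10^-7 M = 0.195 μM

0.195 μM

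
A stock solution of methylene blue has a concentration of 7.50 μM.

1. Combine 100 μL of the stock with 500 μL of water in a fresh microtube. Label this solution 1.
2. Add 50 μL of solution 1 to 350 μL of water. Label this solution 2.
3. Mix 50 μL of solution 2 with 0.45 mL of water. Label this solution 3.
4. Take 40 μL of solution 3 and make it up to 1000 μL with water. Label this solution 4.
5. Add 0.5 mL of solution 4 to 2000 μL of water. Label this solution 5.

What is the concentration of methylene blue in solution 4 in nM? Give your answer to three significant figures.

0.625 nM

Step 1: 100 μL + 500 μL = 600 μL total → factor 600/100 = 6
Step 2: 50 μL + 350 μL = 400 μL total → factor 400/50 = 8
Step 3: 50 μL + 0.45 mL = 500 μL total → factor 500/50 = 10
Step 4: 40 μL brought to 1000 μL → factor 1000/40 = 25
Dilution factor through solution 4 = 6 × 8 × 10 × 25 = 12000
[solution 4] = 7.50 μM / 12000 = 0.0006250 μM = 0.625 nM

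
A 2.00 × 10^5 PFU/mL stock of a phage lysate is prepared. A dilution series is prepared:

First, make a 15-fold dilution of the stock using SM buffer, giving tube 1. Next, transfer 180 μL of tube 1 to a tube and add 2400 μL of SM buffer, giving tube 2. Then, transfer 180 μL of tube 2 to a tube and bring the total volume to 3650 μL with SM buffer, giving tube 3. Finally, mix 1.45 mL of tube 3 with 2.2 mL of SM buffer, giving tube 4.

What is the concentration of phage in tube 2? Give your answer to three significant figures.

930 PFU/mL

Step 1: 15-fold → factor 15
Step 2: 180 μL + 2400 μL = 2580 μL total → factor 2580/180 = 14.333
Dilution factor through tube 2 = 15 × 14.333 = 215
[tube 2] = 2.00 × 10^5 PFU/mL / 215 = 930 PFU/mL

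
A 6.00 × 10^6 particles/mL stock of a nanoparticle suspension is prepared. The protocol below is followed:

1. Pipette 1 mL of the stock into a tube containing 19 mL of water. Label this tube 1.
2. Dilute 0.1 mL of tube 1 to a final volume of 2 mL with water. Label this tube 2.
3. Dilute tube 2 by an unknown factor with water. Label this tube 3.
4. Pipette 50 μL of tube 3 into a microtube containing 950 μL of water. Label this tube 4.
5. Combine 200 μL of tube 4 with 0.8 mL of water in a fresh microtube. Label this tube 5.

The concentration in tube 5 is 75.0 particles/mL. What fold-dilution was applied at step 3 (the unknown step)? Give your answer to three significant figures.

2.00-fold

Step 1: 1 mL + 19 mL = 20 mL total → factor 20/1 = 20
Step 2: 0.1 mL brought to 2 mL → factor 2/0.1 = 20
Step 3: unknown factor x
Step 4: 50 μL + 950 μL = 1000 μL total → factor 1000/50 = 20
Step 5: 200 μL + 0.8 mL = 1000 μL total → factor 1000/200 = 5
Product of known-step factors = 40000
Overall factor = 6.00 × 10^6 particles/mL / (75.0 particles/mL) = 80000
x = 80000 / 40000 = 2.00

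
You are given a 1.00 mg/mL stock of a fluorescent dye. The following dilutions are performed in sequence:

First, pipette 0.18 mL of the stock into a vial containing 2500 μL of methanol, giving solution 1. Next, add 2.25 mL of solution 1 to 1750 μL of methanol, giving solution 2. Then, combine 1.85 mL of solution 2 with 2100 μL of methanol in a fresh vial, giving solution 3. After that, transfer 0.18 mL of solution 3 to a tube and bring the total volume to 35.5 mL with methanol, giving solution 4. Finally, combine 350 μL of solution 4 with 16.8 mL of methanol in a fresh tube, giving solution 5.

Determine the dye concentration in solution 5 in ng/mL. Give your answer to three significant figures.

1.83 ng/mL

Step 1: 0.18 mL + 2500 μL = 2.68 mL total → factor 2.68/0.18 = 14.889
Step 2: 2.25 mL + 1750 μL = 4 mL total → factor 4/2.25 = 1.7778
Step 3: 1.85 mL + 2100 μL = 3.95 mL total → factor 3.95/1.85 = 2.1351
Step 4: 0.18 mL brought to 35.5 mL → factor 35.5/0.18 = 197.22
Step 5: 350 μL + 16.8 mL = 17150 μL total → factor 17150/350 = 49
Overall dilution factor = 14.889 × 1.7778 × 2.1351 × 197.22 × 49 = 5.4616 × 10^5
Final = 1.00 mg/mL / 5.4616 × 10^5 = 1.831 × 10^-6 mg/mL = 1.83 ng/mL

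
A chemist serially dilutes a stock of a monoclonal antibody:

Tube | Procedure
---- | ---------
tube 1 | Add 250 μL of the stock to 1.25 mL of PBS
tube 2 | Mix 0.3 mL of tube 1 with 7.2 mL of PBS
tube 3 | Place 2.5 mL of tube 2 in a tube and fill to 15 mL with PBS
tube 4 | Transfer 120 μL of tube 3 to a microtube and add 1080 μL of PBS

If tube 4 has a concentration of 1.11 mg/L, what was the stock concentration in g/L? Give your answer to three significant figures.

9.99 g/L

Step 1: 250 μL + 1.25 mL = 1500 μL total → factor 1500/250 = 6
Step 2: 0.3 mL + 7.2 mL = 7.5 mL total → factor 7.5/0.3 = 25
Step 3: 2.5 mL brought to 15 mL → factor 15/2.5 = 6
Step 4: 120 μL + 1080 μL = 1200 μL total → factor 1200/120 = 10
Overall dilution factor = 6 × 25 × 6 × 10 = 9000
Stock = 1.11 mg/L × 9000 = 9990 mg/L = 9.99 g/L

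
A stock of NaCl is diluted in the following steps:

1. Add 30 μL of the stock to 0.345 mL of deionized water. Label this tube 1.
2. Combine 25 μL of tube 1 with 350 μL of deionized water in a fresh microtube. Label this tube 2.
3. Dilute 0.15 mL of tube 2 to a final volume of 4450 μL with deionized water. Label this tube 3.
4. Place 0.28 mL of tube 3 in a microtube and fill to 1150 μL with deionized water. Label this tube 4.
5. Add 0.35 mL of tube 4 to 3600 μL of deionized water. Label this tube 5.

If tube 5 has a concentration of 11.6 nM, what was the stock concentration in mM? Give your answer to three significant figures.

2.99 mM

Step 1: 30 μL + 0.345 mL = 375 μL total → factor 375/30 = 12.5
Step 2: 25 μL + 350 μL = 375 μL total → factor 375/25 = 15
Step 3: 0.15 mL brought to 4450 μL → factor 4.45/0.15 = 29.667
Step 4: 0.28 mL brought to 1150 μL → factor 1.15/0.28 = 4.1071
Step 5: 0.35 mL + 3600 μL = 3.95 mL total → factor 3.95/0.35 = 11.286
Overall dilution factor = 12.5 × 15 × 29.667 × 4.1071 × 11.286 = 2.5783 × 10^5
Stock = 11.6 nM × 2.5783 × 10^5 = 2.991 × 10^6 nM = 2.99 mM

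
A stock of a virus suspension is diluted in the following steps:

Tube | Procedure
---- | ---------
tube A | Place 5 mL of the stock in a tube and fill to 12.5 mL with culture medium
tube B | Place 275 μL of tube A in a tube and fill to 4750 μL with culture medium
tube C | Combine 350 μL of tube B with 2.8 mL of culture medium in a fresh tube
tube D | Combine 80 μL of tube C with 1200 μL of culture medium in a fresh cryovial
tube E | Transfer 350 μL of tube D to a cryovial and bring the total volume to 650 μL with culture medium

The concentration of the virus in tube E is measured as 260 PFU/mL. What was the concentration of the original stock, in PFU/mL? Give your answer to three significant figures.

3.00 × 10^6 PFU/mL

Step 1: 5 mL brought to 12.5 mL → factor 12.5/5 = 2.5
Step 2: 275 μL brought to 4750 μL → factor 4750/275 = 17.273
Step 3: 350 μL + 2.8 mL = 3150 μL total → factor 3150/350 = 9
Step 4: 80 μL + 1200 μL = 1280 μL total → factor 1280/80 = 16
Step 5: 350 μL brought to 650 μL → factor 650/350 = 1.8571
Overall dilution factor = 2.5 × 17.273 × 9 × 16 × 1.8571 = 11548
Stock = 260 PFU/mL × 11548 = 3.00 × 10^6 PFU/mL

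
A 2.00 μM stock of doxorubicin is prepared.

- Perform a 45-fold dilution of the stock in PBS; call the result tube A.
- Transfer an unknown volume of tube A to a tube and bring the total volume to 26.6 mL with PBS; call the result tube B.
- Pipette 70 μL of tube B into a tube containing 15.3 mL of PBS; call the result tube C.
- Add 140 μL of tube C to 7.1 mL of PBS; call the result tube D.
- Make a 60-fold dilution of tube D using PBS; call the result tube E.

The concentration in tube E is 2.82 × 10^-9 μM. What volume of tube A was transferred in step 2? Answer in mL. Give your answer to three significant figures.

Step 1: 45-fold → factor 45
Step 2: v brought to 26.6 mL → factor = 26.6 mL/v
Step 3: 70 μL + 15.3 mL = 15370 μL total → factor 15370/70 = 219.57
Step 4: 140 μL + 7.1 mL = 7240 μL total → factor 7240/140 = 51.714
Step 5: 60-fold → factor 60
Product of known-step factors = 3.0658 × 10^7
Overall factor = 2.00 μM / (2.82 × 10^-9 μM) = 7.0922 × 10^8
Step-2 factor = 7.0922 × 10^8 / 3.0658 × 10^7 = 23.133
v = 26.6 mL / 23.133 = 1.15 mL

1.15 mL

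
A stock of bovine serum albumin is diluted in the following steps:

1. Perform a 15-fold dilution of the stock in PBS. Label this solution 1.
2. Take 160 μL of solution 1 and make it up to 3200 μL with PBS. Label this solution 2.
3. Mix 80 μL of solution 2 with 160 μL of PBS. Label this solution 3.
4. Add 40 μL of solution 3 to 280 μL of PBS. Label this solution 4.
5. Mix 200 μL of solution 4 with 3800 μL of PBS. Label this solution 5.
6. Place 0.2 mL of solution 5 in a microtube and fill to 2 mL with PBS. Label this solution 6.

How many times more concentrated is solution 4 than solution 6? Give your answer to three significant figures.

200

Step 1: 15-fold → factor 15
Step 2: 160 μL brought to 3200 μL → factor 3200/160 = 20
Step 3: 80 μL + 160 μL = 240 μL total → factor 240/80 = 3
Step 4: 40 μL + 280 μL = 320 μL total → factor 320/40 = 8
Step 5: 200 μL + 3800 μL = 4000 μL total → factor 4000/200 = 20
Step 6: 0.2 mL brought to 2 mL → factor 2/0.2 = 10
Dilution factor to solution 4 = 7200; to solution 6 = 1.44 × 10^6
[solution 4]/[solution 6] = (factor to solution 6)/(factor to solution 4) = 1.44 × 10^6/7200 = 200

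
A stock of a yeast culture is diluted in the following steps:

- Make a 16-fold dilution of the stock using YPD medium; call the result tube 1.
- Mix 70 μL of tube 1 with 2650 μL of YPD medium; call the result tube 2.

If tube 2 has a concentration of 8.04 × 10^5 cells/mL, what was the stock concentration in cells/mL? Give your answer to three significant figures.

Step 1: 16-fold → factor 16
Step 2: 70 μL + 2650 μL = 2720 μL total → factor 2720/70 = 38.857
Overall dilution factor = 16 × 38.857 = 621.71
Stock = 8.04 × 10^5 cells/mL × 621.71 = 5.00 × 10^8 cells/mL

5.00 × 10^8 cells/mL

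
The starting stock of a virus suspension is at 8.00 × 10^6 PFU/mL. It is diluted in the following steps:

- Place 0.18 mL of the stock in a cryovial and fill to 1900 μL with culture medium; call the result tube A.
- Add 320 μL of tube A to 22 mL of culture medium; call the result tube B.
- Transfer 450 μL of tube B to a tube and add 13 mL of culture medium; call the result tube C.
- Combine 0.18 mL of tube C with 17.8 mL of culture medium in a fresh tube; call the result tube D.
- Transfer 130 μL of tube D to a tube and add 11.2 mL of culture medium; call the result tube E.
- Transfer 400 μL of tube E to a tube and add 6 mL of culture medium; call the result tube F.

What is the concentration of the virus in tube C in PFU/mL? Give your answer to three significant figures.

Step 1: 0.18 mL brought to 1900 μL → factor 1.9/0.18 = 10.556
Step 2: 320 μL + 22 mL = 22320 μL total → factor 22320/320 = 69.75
Step 3: 450 μL + 13 mL = 13450 μL total → factor 13450/450 = 29.889
Dilution factor through tube C = 10.556 × 69.75 × 29.889 = 22006
[tube C] = 8.00 × 10^6 PFU/mL / 22006 = 364 PFU/mL

364 PFU/mL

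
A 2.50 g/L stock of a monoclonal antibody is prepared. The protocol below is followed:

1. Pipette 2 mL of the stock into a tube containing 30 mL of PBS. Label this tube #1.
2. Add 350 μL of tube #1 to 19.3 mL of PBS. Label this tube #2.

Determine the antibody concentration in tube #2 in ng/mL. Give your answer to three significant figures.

Step 1: 2 mL + 30 mL = 32 mL total → factor 32/2 = 16
Step 2: 350 μL + 19.3 mL = 19650 μL total → factor 19650/350 = 56.143
Overall dilution factor = 16 × 56.143 = 898.29
Final = 2.50 g/L / 898.29 = 0.002783 g/L = 2.78 × 10^3 ng/mL

2.78 × 10^3 ng/mL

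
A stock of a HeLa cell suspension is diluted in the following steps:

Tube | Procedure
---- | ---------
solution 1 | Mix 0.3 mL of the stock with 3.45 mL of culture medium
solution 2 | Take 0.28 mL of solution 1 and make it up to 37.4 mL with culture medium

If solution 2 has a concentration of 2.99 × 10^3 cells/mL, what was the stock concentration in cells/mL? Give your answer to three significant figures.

4.99 × 10^6 cells/mL

Step 1: 0.3 mL + 3.45 mL = 3.75 mL total → factor 3.75/0.3 = 12.5
Step 2: 0.28 mL brought to 37.4 mL → factor 37.4/0.28 = 133.57
Overall dilution factor = 12.5 × 133.57 = 1669.6
Stock = 2.99 × 10^3 cells/mL × 1669.6 = 4.99 × 10^6 cells/mL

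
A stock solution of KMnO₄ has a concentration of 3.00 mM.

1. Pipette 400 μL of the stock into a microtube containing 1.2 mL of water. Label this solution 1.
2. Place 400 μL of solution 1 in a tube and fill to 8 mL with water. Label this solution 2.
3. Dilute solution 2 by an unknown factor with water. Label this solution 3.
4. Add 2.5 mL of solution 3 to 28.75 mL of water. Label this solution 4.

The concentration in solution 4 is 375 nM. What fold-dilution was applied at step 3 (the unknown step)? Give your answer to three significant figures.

Step 1: 400 μL + 1.2 mL = 1600 μL total → factor 1600/400 = 4
Step 2: 400 μL brought to 8 mL → factor 8000/400 = 20
Step 3: unknown factor x
Step 4: 2.5 mL + 28.75 mL = 31.25 mL total → factor 31.25/2.5 = 12.5
Product of known-step factors = 1000
Overall factor = 3.00 mM / (375 nM) = 8000
x = 8000 / 1000 = 8.00

8.00-fold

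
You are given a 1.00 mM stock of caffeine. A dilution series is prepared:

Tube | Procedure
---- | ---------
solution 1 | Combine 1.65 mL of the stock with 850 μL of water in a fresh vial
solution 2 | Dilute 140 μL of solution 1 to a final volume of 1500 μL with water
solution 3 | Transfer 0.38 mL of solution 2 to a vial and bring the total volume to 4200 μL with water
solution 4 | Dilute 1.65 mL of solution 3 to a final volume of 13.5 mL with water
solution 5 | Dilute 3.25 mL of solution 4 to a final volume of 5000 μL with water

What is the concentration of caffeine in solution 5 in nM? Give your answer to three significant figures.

Step 1: 1.65 mL + 850 μL = 2.5 mL total → factor 2.5/1.65 = 1.5152
Step 2: 140 μL brought to 1500 μL → factor 1500/140 = 10.714
Step 3: 0.38 mL brought to 4200 μL → factor 4.2/0.38 = 11.053
Step 4: 1.65 mL brought to 13.5 mL → factor 13.5/1.65 = 8.1818
Step 5: 3.25 mL brought to 5000 μL → factor 5/3.25 = 1.5385
Overall dilution factor = 1.5152 × 10.714 × 11.053 × 8.1818 × 1.5385 = 2258.5
Final = 1.00 mM / 2258.5 = 0.0004428 mM = 443 nM

443 nM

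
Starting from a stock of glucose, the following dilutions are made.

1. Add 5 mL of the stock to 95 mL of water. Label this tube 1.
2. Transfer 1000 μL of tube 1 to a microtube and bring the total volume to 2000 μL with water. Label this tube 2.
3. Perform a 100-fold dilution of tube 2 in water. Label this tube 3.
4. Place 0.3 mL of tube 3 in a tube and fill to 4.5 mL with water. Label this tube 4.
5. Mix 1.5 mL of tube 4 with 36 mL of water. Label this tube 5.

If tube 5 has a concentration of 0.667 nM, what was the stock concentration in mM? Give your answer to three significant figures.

Step 1: 5 mL + 95 mL = 100 mL total → factor 100/5 = 20
Step 2: 1000 μL brought to 2000 μL → factor 2000/1000 = 2
Step 3: 100-fold → factor 100
Step 4: 0.3 mL brought to 4.5 mL → factor 4.5/0.3 = 15
Step 5: 1.5 mL + 36 mL = 37.5 mL total → factor 37.5/1.5 = 25
Overall dilution factor = 20 × 2 × 100 × 15 × 25 = 1.5 × 10^6
Stock = 0.667 nM × 1.5 × 10^6 = 1.000 × 10^6 nM = 1.00 mM

1.00 mM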